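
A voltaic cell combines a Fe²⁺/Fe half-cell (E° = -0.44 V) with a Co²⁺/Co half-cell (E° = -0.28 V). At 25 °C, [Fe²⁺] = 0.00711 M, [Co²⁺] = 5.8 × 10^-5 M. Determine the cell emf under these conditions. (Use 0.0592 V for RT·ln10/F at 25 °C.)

The Co²⁺/Co couple has the higher reduction potential and acts as the cathode, so E°_cell = -0.28 − (-0.44) = 0.16 V.
Balancing electrons gives n = 2; the reaction quotient is Q = [Fe²⁺]/[Co²⁺] = 123.
At 25 °C, E = E° − (0.0592/n) log Q = 0.16 − (0.0592/2)(2.088) = 0.160 − 0.062 = 0.098 V.

0.098 V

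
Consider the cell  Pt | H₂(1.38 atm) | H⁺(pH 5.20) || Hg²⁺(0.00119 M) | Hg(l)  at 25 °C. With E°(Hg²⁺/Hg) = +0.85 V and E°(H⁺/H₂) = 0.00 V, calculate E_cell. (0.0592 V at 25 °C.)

1.08 V

The Hg²⁺/Hg couple is the cathode, so E°_cell = 0.85 V; n = 2.
[H⁺] = 10^(−5.20) = 6.3 × 10^-6 M, and Q = [H⁺]^2 / ([Hg²⁺]·P(H₂)) = 2.42 × 10^-8.
E = E° − (0.0592/2) log Q = 0.85 − (0.0592/2)(-7.615) = 1.075 V.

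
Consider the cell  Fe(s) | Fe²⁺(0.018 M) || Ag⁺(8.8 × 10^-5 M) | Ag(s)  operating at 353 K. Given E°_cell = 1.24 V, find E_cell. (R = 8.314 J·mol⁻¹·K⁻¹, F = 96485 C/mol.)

1.02 V

Balancing electrons gives n = 2; the reaction quotient is Q = [Fe²⁺]/[Ag⁺]^2 = 2.32 × 10^6.
E = E° − (RT/nF) ln Q = 1.24 − (8.314×353)/(2×96485) × (14.659) = 1.240 − 0.223 = 1.017 V.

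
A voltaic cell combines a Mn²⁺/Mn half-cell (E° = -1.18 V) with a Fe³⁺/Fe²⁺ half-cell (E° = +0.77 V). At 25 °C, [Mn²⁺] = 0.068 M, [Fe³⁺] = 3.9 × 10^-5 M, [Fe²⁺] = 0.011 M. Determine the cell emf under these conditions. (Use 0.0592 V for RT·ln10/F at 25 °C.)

1.84 V

The Fe³⁺/Fe²⁺ couple has the higher reduction potential and acts as the cathode, so E°_cell = +0.77 − (-1.18) = 1.95 V.
Balancing electrons gives n = 2; the reaction quotient is Q = [Mn²⁺]·[Fe²⁺]^2/[Fe³⁺]^2 = 5410.
At 25 °C, E = E° − (0.0592/n) log Q = 1.95 − (0.0592/2)(3.733) = 1.950 − 0.110 = 1.840 V.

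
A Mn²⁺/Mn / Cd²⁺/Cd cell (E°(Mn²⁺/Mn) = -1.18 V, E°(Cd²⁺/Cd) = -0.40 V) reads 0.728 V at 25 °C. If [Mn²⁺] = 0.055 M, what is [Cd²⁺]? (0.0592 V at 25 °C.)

From the Nernst equation, log Q = n(E° − E)/0.0592 = 2(0.78 − 0.728)/0.0592 = 1.757, so Q = 57.1.
With Q = [Mn²⁺]/[Cd²⁺] and the known concentrations, [Cd²⁺] in the denominator gives [Cd²⁺] = 9.6 × 10^-4 M.

9.6 × 10^-4 M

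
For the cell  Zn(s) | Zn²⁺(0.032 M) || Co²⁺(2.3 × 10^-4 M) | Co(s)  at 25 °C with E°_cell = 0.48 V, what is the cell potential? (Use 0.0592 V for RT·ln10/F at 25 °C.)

Balancing electrons gives n = 2; the reaction quotient is Q = [Zn²⁺]/[Co²⁺] = 139.
At 25 °C, E = E° − (0.0592/n) log Q = 0.48 − (0.0592/2)(2.143) = 0.480 − 0.063 = 0.417 V.

0.417 V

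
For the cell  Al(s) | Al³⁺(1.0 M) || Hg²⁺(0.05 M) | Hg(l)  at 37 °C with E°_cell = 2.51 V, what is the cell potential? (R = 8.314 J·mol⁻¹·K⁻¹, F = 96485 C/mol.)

Balancing electrons gives n = 6; the reaction quotient is Q = [Al³⁺]^2/[Hg²⁺]^3 = 8000.
E = E° − (RT/nF) ln Q = 2.51 − (8.314×310)/(6×96485) × (8.987) = 2.510 − 0.040 = 2.470 V.

2.47 V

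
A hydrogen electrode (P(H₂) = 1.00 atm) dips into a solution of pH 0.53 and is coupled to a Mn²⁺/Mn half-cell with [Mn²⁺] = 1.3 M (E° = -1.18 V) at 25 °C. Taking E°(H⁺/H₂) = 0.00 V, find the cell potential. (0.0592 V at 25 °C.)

1.15 V

The hydrogen couple is the cathode, so E°_cell = 1.18 V; n = 2.
[H⁺] = 10^(−0.53) = 0.30 M, and Q = [Mn²⁺]·P(H₂) / [H⁺]^2 = 14.9.
E = E° − (0.0592/2) log Q = 1.18 − (0.0592/2)(1.174) = 1.145 V.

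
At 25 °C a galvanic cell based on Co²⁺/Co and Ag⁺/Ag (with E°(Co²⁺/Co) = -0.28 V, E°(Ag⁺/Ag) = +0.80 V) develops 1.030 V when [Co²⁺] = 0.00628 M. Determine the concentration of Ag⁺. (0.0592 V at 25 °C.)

From the Nernst equation, log Q = n(E° − E)/0.0592 = 2(1.08 − 1.030)/0.0592 = 1.689, so Q = 48.9.
With Q = [Co²⁺]/[Ag⁺]^2 and the known concentrations, [Ag⁺]^2 in the denominator gives [Ag⁺] = 0.011 M.

0.011 M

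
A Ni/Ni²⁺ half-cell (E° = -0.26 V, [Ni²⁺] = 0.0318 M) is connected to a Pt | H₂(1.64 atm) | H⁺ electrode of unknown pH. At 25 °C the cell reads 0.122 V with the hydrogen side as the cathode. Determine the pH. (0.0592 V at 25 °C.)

pH = 2.97

E°_cell = 0.26 V and n = 2.
log Q = n(E° − E)/0.0592 = 2×(0.26 − 0.122)/0.0592 = 4.662.
With Q = [Ni²⁺]·P(H₂) / [H⁺]^2, solving for [H⁺] gives log[H⁺] = -2.972, so pH = 2.97.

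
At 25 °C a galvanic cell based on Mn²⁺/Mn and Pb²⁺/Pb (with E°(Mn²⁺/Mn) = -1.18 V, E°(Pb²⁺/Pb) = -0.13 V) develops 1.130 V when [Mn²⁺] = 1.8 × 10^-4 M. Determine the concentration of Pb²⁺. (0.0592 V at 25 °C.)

From the Nernst equation, log Q = n(E° − E)/0.0592 = 2(1.05 − 1.130)/0.0592 = -2.703, so Q = 0.00198.
With Q = [Mn²⁺]/[Pb²⁺] and the known concentrations, [Pb²⁺] in the denominator gives [Pb²⁺] = 0.091 M.

0.091 M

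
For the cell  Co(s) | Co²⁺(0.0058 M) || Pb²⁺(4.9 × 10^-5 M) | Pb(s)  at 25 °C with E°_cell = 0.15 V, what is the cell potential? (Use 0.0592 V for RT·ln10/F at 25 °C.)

Balancing electrons gives n = 2; the reaction quotient is Q = [Co²⁺]/[Pb²⁺] = 118.
At 25 °C, E = E° − (0.0592/n) log Q = 0.15 − (0.0592/2)(2.073) = 0.150 − 0.061 = 0.089 V.

0.089 V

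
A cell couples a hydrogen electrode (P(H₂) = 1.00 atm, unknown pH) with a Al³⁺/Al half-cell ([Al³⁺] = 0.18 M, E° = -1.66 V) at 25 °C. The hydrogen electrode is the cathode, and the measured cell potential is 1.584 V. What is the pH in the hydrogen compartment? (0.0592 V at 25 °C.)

E°_cell = 1.66 V and n = 6.
log Q = n(E° − E)/0.0592 = 6×(1.66 − 1.584)/0.0592 = 7.703.
With Q = [Al³⁺]^2·P(H₂)^3 / [H⁺]^6, solving for [H⁺] gives log[H⁺] = -1.532, so pH = 1.53.

pH = 1.53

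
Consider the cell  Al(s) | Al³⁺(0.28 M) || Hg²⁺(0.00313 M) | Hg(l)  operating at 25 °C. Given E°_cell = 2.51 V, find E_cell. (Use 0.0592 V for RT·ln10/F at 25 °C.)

Balancing electrons gives n = 6; the reaction quotient is Q = [Al³⁺]^2/[Hg²⁺]^3 = 2.56 × 10^6.
At 25 °C, E = E° − (0.0592/n) log Q = 2.51 − (0.0592/6)(6.408) = 2.510 − 0.063 = 2.447 V.

2.45 V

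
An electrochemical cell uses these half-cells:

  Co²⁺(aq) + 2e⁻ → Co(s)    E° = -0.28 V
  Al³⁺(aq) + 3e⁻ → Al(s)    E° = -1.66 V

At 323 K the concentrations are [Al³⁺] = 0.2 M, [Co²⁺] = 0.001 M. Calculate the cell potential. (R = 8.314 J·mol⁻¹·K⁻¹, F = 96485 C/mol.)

1.30 V

The Co²⁺/Co couple has the higher reduction potential and acts as the cathode, so E°_cell = -0.28 − (-1.66) = 1.38 V.
Balancing electrons gives n = 6; the reaction quotient is Q = [Al³⁺]^2/[Co²⁺]^3 = 4 × 10^7.
E = E° − (RT/nF) ln Q = 1.38 − (8.314×323)/(6×96485) × (17.504) = 1.380 − 0.081 = 1.299 V.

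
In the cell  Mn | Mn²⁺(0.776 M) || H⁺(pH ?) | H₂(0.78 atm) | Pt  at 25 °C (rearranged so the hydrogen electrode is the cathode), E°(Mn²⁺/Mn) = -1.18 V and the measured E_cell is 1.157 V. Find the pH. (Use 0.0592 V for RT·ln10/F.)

E°_cell = 1.18 V and n = 2.
log Q = n(E° − E)/0.0592 = 2×(1.18 − 1.157)/0.0592 = 0.777.
With Q = [Mn²⁺]·P(H₂) / [H⁺]^2, solving for [H⁺] gives log[H⁺] = -0.498, so pH = 0.50.

pH = 0.50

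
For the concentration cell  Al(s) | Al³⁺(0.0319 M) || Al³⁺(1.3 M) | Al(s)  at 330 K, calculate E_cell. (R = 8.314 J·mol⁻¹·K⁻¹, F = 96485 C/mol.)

0.035 V

Both half-cells are Al³⁺/Al, so E°_cell = 0. The concentrated side is the cathode; the cell reaction moves Al³⁺ from high to low concentration with n = 3.
Q = [Al³⁺]_dilute/[Al³⁺]_conc = 0.0319/1.3 = 0.0245.
E = 0 − (RT/nF) ln Q = −((8.314×330)/(3×96485))(-3.708) = 0.0351 V.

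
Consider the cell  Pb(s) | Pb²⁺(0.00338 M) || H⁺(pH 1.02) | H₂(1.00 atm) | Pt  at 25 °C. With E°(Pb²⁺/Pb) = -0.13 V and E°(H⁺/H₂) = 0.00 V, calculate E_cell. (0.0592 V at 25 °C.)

0.14 V

The hydrogen couple is the cathode, so E°_cell = 0.13 V; n = 2.
[H⁺] = 10^(−1.02) = 0.095 M, and Q = [Pb²⁺]·P(H₂) / [H⁺]^2 = 0.371.
E = E° − (0.0592/2) log Q = 0.13 − (0.0592/2)(-0.431) = 0.143 V.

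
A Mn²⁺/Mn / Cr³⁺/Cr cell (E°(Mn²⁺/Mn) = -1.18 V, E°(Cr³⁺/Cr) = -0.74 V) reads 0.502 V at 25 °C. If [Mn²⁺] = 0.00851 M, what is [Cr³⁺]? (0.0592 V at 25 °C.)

From the Nernst equation, log Q = n(E° − E)/0.0592 = 6(0.44 − 0.502)/0.0592 = -6.284, so Q = 5.2 × 10^-7.
With Q = [Mn²⁺]^3/[Cr³⁺]^2 and the known concentrations, [Cr³⁺]^2 in the denominator gives [Cr³⁺] = 1.1 M.

1.1 M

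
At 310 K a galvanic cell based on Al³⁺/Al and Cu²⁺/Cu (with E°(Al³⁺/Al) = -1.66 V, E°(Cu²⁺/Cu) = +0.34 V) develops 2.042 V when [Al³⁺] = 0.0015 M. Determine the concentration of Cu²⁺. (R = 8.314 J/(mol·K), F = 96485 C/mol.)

From the Nernst equation, ln Q = nF(E° − E)/RT = 6×96485×(2.00 − 2.042)/(8.314×310) = -9.434, so Q = 8 × 10^-5.
With Q = [Al³⁺]^2/[Cu²⁺]^3 and the known concentrations, [Cu²⁺]^3 in the denominator gives [Cu²⁺] = 0.3 M.

0.3 M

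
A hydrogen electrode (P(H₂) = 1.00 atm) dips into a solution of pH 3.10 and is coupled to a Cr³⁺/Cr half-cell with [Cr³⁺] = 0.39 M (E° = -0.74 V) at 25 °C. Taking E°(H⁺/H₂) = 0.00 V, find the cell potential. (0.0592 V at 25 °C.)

The hydrogen couple is the cathode, so E°_cell = 0.74 V; n = 6.
[H⁺] = 10^(−3.10) = 7.9 × 10^-4 M, and Q = [Cr³⁺]^2·P(H₂)^3 / [H⁺]^6 = 6.06 × 10^17.
E = E° − (0.0592/6) log Q = 0.74 − (0.0592/6)(17.782) = 0.565 V.

0.56 V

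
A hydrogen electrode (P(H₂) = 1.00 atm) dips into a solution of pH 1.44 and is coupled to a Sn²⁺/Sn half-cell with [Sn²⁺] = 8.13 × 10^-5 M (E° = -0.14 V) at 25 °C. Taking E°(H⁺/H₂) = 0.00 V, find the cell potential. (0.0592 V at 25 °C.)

The hydrogen couple is the cathode, so E°_cell = 0.14 V; n = 2.
[H⁺] = 10^(−1.44) = 0.036 M, and Q = [Sn²⁺]·P(H₂) / [H⁺]^2 = 0.0617.
E = E° − (0.0592/2) log Q = 0.14 − (0.0592/2)(-1.210) = 0.176 V.

0.18 V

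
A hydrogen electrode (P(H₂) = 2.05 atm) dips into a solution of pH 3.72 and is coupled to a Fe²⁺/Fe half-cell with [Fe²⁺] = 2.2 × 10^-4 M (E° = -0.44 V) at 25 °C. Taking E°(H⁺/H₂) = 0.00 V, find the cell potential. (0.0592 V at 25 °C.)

0.32 V

The hydrogen couple is the cathode, so E°_cell = 0.44 V; n = 2.
[H⁺] = 10^(−3.72) = 1.9 × 10^-4 M, and Q = [Fe²⁺]·P(H₂) / [H⁺]^2 = 1.24 × 10^4.
E = E° − (0.0592/2) log Q = 0.44 − (0.0592/2)(4.094) = 0.319 V.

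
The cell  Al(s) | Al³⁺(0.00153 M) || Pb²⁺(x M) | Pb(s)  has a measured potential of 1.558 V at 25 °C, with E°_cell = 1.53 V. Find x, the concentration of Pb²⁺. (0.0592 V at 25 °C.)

From the Nernst equation, log Q = n(E° − E)/0.0592 = 6(1.53 − 1.558)/0.0592 = -2.838, so Q = 0.00145.
With Q = [Al³⁺]^2/[Pb²⁺]^3 and the known concentrations, [Pb²⁺]^3 in the denominator gives [Pb²⁺] = 0.12 M.

0.12 M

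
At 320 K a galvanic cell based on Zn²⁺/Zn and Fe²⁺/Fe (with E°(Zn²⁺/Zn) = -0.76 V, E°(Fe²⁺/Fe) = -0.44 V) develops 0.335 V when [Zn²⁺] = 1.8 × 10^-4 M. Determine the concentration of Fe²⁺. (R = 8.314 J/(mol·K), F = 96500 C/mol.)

From the Nernst equation, ln Q = nF(E° − E)/RT = 2×96500×(0.32 − 0.335)/(8.314×320) = -1.088, so Q = 0.337.
With Q = [Zn²⁺]/[Fe²⁺] and the known concentrations, [Fe²⁺] in the denominator gives [Fe²⁺] = 5.3 × 10^-4 M.

5.3 × 10^-4 M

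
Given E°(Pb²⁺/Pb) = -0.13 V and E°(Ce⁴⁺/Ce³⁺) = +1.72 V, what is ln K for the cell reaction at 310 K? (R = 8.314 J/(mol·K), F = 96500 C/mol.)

ln K = 138.5

E°_cell = +1.72 − (-0.13) = 1.85 V, with n = 2 electrons transferred.
At equilibrium E = 0, so the Nernst equation gives ln K = nFE°/RT = (2)(96500)(1.85)/((8.314)(310)) = 138.53.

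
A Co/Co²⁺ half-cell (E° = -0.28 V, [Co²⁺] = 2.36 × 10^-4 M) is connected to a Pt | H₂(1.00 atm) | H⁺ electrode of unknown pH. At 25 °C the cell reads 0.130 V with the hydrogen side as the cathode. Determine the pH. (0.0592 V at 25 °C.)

E°_cell = 0.28 V and n = 2.
log Q = n(E° − E)/0.0592 = 2×(0.28 − 0.130)/0.0592 = 5.068.
With Q = [Co²⁺]·P(H₂) / [H⁺]^2, solving for [H⁺] gives log[H⁺] = -4.347, so pH = 4.35.

pH = 4.35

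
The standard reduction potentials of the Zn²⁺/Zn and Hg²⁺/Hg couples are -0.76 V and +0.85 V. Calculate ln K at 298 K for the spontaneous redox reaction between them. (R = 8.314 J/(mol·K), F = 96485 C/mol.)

E°_cell = +0.85 − (-0.76) = 1.61 V, with n = 2 electrons transferred.
At equilibrium E = 0, so the Nernst equation gives ln K = nFE°/RT = (2)(96485)(1.61)/((8.314)(298)) = 125.40.

ln K = 125.4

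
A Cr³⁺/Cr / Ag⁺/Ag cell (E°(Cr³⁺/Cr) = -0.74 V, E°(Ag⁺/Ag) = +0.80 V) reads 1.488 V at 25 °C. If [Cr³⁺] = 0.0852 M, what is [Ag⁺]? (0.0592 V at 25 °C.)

From the Nernst equation, log Q = n(E° − E)/0.0592 = 3(1.54 − 1.488)/0.0592 = 2.635, so Q = 432.
With Q = [Cr³⁺]/[Ag⁺]^3 and the known concentrations, [Ag⁺]^3 in the denominator gives [Ag⁺] = 0.058 M.

0.058 M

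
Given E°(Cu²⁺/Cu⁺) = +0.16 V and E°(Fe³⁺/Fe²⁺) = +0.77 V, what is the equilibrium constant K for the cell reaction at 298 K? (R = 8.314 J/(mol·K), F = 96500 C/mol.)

E°_cell = +0.77 − (+0.16) = 0.61 V, with n = 1 electron transferred.
At equilibrium E = 0, so the Nernst equation gives ln K = nFE°/RT = (1)(96500)(0.61)/((8.314)(298)) = 23.76.
K = e^23.76 = 2.1 × 10^10.

2.1 × 10^10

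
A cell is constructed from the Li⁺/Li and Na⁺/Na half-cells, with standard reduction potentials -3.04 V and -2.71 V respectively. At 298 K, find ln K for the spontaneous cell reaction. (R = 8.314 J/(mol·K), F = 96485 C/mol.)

ln K = 12.9

E°_cell = -2.71 − (-3.04) = 0.33 V, with n = 1 electron transferred.
At equilibrium E = 0, so the Nernst equation gives ln K = nFE°/RT = (1)(96485)(0.33)/((8.314)(298)) = 12.85.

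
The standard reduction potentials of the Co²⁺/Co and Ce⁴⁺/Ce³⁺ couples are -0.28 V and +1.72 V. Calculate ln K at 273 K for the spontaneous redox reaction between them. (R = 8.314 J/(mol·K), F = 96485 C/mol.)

E°_cell = +1.72 − (-0.28) = 2.00 V, with n = 2 electrons transferred.
At equilibrium E = 0, so the Nernst equation gives ln K = nFE°/RT = (2)(96485)(2.00)/((8.314)(273)) = 170.04.

ln K = 170.0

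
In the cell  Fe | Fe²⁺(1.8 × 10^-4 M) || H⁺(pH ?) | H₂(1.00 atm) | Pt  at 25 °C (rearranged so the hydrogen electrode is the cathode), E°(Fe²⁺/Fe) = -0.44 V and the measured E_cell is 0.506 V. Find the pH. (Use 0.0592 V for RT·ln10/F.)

E°_cell = 0.44 V and n = 2.
log Q = n(E° − E)/0.0592 = 2×(0.44 − 0.506)/0.0592 = -2.230.
With Q = [Fe²⁺]·P(H₂) / [H⁺]^2, solving for [H⁺] gives log[H⁺] = -0.757, so pH = 0.76.

pH = 0.76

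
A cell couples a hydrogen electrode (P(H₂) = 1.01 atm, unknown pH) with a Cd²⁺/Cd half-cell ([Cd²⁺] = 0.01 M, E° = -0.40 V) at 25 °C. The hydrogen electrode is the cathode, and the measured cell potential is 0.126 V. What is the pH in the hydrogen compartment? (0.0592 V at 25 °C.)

pH = 5.63

E°_cell = 0.40 V and n = 2.
log Q = n(E° − E)/0.0592 = 2×(0.40 − 0.126)/0.0592 = 9.257.
With Q = [Cd²⁺]·P(H₂) / [H⁺]^2, solving for [H⁺] gives log[H⁺] = -5.626, so pH = 5.63.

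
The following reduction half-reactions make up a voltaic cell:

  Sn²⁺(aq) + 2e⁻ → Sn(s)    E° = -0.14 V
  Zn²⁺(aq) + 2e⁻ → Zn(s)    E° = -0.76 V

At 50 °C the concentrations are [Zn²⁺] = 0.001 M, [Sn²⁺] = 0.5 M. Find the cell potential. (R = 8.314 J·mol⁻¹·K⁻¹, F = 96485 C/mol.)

0.706 V

The Sn²⁺/Sn couple has the higher reduction potential and acts as the cathode, so E°_cell = -0.14 − (-0.76) = 0.62 V.
Balancing electrons gives n = 2; the reaction quotient is Q = [Zn²⁺]/[Sn²⁺] = 0.00200.
E = E° − (RT/nF) ln Q = 0.62 − (8.314×323)/(2×96485) × (-6.215) = 0.620 + 0.086 = 0.706 V.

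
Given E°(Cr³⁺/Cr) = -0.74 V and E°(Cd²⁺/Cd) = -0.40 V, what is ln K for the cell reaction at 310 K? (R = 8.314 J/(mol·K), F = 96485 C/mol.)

ln K = 76.4

E°_cell = -0.40 − (-0.74) = 0.34 V, with n = 6 electrons transferred.
At equilibrium E = 0, so the Nernst equation gives ln K = nFE°/RT = (6)(96485)(0.34)/((8.314)(310)) = 76.37.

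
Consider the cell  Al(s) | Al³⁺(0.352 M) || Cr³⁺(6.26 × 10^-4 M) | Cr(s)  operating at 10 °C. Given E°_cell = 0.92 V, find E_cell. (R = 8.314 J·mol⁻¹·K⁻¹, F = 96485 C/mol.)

Balancing electrons gives n = 3; the reaction quotient is Q = [Al³⁺]/[Cr³⁺] = 562.
E = E° − (RT/nF) ln Q = 0.92 − (8.314×283)/(3×96485) × (6.332) = 0.920 − 0.051 = 0.869 V.

0.869 V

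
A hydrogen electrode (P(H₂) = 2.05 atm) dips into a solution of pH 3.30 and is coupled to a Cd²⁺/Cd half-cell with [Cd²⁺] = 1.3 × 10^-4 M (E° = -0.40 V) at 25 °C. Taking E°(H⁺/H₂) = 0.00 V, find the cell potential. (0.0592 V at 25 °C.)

The hydrogen couple is the cathode, so E°_cell = 0.40 V; n = 2.
[H⁺] = 10^(−3.30) = 5 × 10^-4 M, and Q = [Cd²⁺]·P(H₂) / [H⁺]^2 = 1060.
E = E° − (0.0592/2) log Q = 0.40 − (0.0592/2)(3.026) = 0.310 V.

0.31 V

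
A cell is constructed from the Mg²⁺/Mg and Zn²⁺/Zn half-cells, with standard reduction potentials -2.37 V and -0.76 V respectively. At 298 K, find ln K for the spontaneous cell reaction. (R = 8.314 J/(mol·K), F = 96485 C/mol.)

E°_cell = -0.76 − (-2.37) = 1.61 V, with n = 2 electrons transferred.
At equilibrium E = 0, so the Nernst equation gives ln K = nFE°/RT = (2)(96485)(1.61)/((8.314)(298)) = 125.40.

ln K = 125.4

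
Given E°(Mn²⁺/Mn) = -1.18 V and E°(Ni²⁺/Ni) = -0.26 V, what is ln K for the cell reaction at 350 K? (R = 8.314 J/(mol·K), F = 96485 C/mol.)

ln K = 61.0

E°_cell = -0.26 − (-1.18) = 0.92 V, with n = 2 electrons transferred.
At equilibrium E = 0, so the Nernst equation gives ln K = nFE°/RT = (2)(96485)(0.92)/((8.314)(350)) = 61.01.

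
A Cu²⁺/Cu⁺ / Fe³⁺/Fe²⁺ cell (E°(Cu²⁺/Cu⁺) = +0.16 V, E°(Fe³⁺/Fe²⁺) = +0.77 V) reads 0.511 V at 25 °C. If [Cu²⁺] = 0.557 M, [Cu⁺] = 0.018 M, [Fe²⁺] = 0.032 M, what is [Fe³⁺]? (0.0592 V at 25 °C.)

0.021 M

From the Nernst equation, log Q = n(E° − E)/0.0592 = 1(0.61 − 0.511)/0.0592 = 1.672, so Q = 47.0.
With Q = [Cu²⁺]·[Fe²⁺]/([Cu⁺]·[Fe³⁺]) and the known concentrations, [Fe³⁺] in the denominator gives [Fe³⁺] = 0.021 M.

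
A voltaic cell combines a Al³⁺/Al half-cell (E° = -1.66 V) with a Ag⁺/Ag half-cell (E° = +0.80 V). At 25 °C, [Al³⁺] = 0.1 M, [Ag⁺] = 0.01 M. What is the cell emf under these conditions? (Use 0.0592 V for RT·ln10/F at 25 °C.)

The Ag⁺/Ag couple has the higher reduction potential and acts as the cathode, so E°_cell = +0.80 − (-1.66) = 2.46 V.
Balancing electrons gives n = 3; the reaction quotient is Q = [Al³⁺]/[Ag⁺]^3 = 1 × 10^5.
At 25 °C, E = E° − (0.0592/n) log Q = 2.46 − (0.0592/3)(5.000) = 2.460 − 0.099 = 2.361 V.

2.36 V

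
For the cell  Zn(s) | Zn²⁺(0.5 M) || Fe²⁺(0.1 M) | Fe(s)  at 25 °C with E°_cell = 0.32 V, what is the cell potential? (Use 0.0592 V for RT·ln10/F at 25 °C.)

Balancing electrons gives n = 2; the reaction quotient is Q = [Zn²⁺]/[Fe²⁺] = 5.00.
At 25 °C, E = E° − (0.0592/n) log Q = 0.32 − (0.0592/2)(0.699) = 0.320 − 0.021 = 0.299 V.

0.299 V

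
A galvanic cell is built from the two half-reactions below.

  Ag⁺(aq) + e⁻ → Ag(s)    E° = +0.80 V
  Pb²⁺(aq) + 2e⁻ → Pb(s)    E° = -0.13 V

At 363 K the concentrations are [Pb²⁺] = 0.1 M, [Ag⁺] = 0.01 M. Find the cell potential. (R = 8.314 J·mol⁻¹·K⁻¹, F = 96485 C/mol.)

0.822 V

The Ag⁺/Ag couple has the higher reduction potential and acts as the cathode, so E°_cell = +0.80 − (-0.13) = 0.93 V.
Balancing electrons gives n = 2; the reaction quotient is Q = [Pb²⁺]/[Ag⁺]^2 = 1000.
E = E° − (RT/nF) ln Q = 0.93 − (8.314×363)/(2×96485) × (6.908) = 0.930 − 0.108 = 0.822 V.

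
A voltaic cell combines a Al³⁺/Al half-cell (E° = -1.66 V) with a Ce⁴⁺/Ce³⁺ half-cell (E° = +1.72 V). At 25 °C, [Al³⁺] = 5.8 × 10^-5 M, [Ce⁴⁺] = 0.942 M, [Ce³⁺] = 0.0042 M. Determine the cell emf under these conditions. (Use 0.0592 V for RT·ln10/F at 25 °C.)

The Ce⁴⁺/Ce³⁺ couple has the higher reduction potential and acts as the cathode, so E°_cell = +1.72 − (-1.66) = 3.38 V.
Balancing electrons gives n = 3; the reaction quotient is Q = [Al³⁺]·[Ce³⁺]^3/[Ce⁴⁺]^3 = 5.14 × 10^-12.
At 25 °C, E = E° − (0.0592/n) log Q = 3.38 − (0.0592/3)(-11.289) = 3.380 + 0.223 = 3.603 V.

3.60 V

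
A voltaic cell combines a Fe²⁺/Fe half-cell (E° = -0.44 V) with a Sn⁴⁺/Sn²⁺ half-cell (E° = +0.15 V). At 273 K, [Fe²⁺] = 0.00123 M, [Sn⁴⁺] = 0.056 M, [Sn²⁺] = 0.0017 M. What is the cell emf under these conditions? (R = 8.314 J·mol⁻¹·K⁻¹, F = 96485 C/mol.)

The Sn⁴⁺/Sn²⁺ couple has the higher reduction potential and acts as the cathode, so E°_cell = +0.15 − (-0.44) = 0.59 V.
Balancing electrons gives n = 2; the reaction quotient is Q = [Fe²⁺]·[Sn²⁺]/[Sn⁴⁺] = 3.73 × 10^-5.
E = E° − (RT/nF) ln Q = 0.59 − (8.314×273)/(2×96485) × (-10.195) = 0.590 + 0.120 = 0.710 V.

0.710 V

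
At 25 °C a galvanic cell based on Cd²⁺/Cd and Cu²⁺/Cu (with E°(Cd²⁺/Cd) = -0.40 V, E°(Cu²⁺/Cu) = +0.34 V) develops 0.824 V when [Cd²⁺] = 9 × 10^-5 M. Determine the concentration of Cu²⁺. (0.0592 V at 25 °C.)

0.062 M

From the Nernst equation, log Q = n(E° − E)/0.0592 = 2(0.74 − 0.824)/0.0592 = -2.838, so Q = 0.00145.
With Q = [Cd²⁺]/[Cu²⁺] and the known concentrations, [Cu²⁺] in the denominator gives [Cu²⁺] = 0.062 M.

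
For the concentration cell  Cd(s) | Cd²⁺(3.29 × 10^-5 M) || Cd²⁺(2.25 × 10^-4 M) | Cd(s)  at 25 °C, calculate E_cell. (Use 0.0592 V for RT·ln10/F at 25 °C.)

0.025 V

Both half-cells are Cd²⁺/Cd, so E°_cell = 0. The concentrated side is the cathode; the cell reaction moves Cd²⁺ from high to low concentration with n = 2.
Q = [Cd²⁺]_dilute/[Cd²⁺]_conc = 3.29 × 10^-5/2.25 × 10^-4 = 0.146.
E = 0 − (0.0592/2) log Q = −(0.0592/2)(-0.835) = 0.0247 V.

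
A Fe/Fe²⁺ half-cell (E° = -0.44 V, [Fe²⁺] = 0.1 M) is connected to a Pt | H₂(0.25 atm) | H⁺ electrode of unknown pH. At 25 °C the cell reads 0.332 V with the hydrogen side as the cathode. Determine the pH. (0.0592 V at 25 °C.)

pH = 2.63

E°_cell = 0.44 V and n = 2.
log Q = n(E° − E)/0.0592 = 2×(0.44 − 0.332)/0.0592 = 3.649.
With Q = [Fe²⁺]·P(H₂) / [H⁺]^2, solving for [H⁺] gives log[H⁺] = -2.625, so pH = 2.63.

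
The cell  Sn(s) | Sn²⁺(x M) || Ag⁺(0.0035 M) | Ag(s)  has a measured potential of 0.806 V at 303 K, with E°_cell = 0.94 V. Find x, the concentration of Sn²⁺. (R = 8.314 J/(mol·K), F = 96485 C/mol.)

0.35 M

From the Nernst equation, ln Q = nF(E° − E)/RT = 2×96485×(0.94 − 0.806)/(8.314×303) = 10.265, so Q = 2.87 × 10^4.
With Q = [Sn²⁺]/[Ag⁺]^2 and the known concentrations, [Sn²⁺] in the numerator gives [Sn²⁺] = 0.35 M.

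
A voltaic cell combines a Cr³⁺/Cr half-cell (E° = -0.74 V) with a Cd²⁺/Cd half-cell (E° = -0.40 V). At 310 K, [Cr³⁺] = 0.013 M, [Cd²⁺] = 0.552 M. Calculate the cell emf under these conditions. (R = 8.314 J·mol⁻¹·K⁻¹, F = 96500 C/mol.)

The Cd²⁺/Cd couple has the higher reduction potential and acts as the cathode, so E°_cell = -0.40 − (-0.74) = 0.34 V.
Balancing electrons gives n = 6; the reaction quotient is Q = [Cr³⁺]^2/[Cd²⁺]^3 = 0.00100.
E = E° − (RT/nF) ln Q = 0.34 − (8.314×310)/(6×96500) × (-6.903) = 0.340 + 0.031 = 0.371 V.

0.371 V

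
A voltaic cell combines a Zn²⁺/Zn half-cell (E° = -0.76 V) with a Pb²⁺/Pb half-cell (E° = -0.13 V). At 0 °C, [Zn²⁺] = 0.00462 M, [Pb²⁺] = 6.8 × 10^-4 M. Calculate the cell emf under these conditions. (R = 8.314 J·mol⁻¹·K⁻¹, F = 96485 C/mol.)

0.607 V

The Pb²⁺/Pb couple has the higher reduction potential and acts as the cathode, so E°_cell = -0.13 − (-0.76) = 0.63 V.
Balancing electrons gives n = 2; the reaction quotient is Q = [Zn²⁺]/[Pb²⁺] = 6.79.
E = E° − (RT/nF) ln Q = 0.63 − (8.314×273)/(2×96485) × (1.916) = 0.630 − 0.023 = 0.607 V.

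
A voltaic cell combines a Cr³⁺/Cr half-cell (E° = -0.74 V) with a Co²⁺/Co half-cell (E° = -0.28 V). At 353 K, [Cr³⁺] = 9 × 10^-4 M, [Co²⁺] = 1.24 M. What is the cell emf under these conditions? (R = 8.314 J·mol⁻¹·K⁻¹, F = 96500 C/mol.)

0.534 V

The Co²⁺/Co couple has the higher reduction potential and acts as the cathode, so E°_cell = -0.28 − (-0.74) = 0.46 V.
Balancing electrons gives n = 6; the reaction quotient is Q = [Cr³⁺]^2/[Co²⁺]^3 = 4.25 × 10^-7.
E = E° − (RT/nF) ln Q = 0.46 − (8.314×353)/(6×96500) × (-14.672) = 0.460 + 0.074 = 0.534 V.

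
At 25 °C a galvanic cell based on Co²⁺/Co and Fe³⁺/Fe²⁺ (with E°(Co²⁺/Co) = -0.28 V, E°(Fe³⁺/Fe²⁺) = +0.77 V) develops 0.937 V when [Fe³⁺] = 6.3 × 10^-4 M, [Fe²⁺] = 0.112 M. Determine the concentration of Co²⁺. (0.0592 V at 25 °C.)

From the Nernst equation, log Q = n(E° − E)/0.0592 = 2(1.05 − 0.937)/0.0592 = 3.818, so Q = 6570.
With Q = [Co²⁺]·[Fe²⁺]^2/[Fe³⁺]^2 and the known concentrations, [Co²⁺] in the numerator gives [Co²⁺] = 0.21 M.

0.21 M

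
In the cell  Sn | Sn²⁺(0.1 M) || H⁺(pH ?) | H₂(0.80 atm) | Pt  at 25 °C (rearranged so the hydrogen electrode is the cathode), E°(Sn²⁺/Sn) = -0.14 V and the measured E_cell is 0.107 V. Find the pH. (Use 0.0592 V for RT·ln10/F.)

pH = 1.11

E°_cell = 0.14 V and n = 2.
log Q = n(E° − E)/0.0592 = 2×(0.14 − 0.107)/0.0592 = 1.115.
With Q = [Sn²⁺]·P(H₂) / [H⁺]^2, solving for [H⁺] gives log[H⁺] = -1.106, so pH = 1.11.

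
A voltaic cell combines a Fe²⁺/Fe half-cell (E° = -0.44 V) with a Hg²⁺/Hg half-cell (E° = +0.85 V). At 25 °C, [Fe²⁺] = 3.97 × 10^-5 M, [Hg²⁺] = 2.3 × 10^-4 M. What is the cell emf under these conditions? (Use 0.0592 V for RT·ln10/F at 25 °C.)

1.31 V

The Hg²⁺/Hg couple has the higher reduction potential and acts as the cathode, so E°_cell = +0.85 − (-0.44) = 1.29 V.
Balancing electrons gives n = 2; the reaction quotient is Q = [Fe²⁺]/[Hg²⁺] = 0.173.
At 25 °C, E = E° − (0.0592/n) log Q = 1.29 − (0.0592/2)(-0.763) = 1.290 + 0.023 = 1.313 V.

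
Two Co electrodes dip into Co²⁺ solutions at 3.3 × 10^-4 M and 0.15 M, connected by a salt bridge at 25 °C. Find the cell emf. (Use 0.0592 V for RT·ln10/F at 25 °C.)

0.079 V

Both half-cells are Co²⁺/Co, so E°_cell = 0. The concentrated side is the cathode; the cell reaction moves Co²⁺ from high to low concentration with n = 2.
Q = [Co²⁺]_dilute/[Co²⁺]_conc = 3.3 × 10^-4/0.15 = 0.00220.
E = 0 − (0.0592/2) log Q = −(0.0592/2)(-2.658) = 0.0787 V.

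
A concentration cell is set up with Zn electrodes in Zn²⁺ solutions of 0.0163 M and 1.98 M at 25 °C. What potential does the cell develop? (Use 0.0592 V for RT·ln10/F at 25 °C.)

0.062 V

Both half-cells are Zn²⁺/Zn, so E°_cell = 0. The concentrated side is the cathode; the cell reaction moves Zn²⁺ from high to low concentration with n = 2.
Q = [Zn²⁺]_dilute/[Zn²⁺]_conc = 0.0163/1.98 = 0.00823.
E = 0 − (0.0592/2) log Q = −(0.0592/2)(-2.084) = 0.0617 V.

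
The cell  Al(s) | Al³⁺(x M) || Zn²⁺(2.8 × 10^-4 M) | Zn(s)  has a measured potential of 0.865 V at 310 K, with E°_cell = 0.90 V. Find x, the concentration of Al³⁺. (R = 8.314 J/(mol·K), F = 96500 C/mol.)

From the Nernst equation, ln Q = nF(E° − E)/RT = 6×96500×(0.90 − 0.865)/(8.314×310) = 7.863, so Q = 2600.
With Q = [Al³⁺]^2/[Zn²⁺]^3 and the known concentrations, [Al³⁺]^2 in the numerator gives [Al³⁺] = 2.4 × 10^-4 M.

2.4 × 10^-4 M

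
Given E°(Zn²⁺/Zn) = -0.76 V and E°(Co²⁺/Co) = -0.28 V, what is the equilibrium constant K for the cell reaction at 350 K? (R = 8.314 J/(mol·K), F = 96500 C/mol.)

6.7 × 10^13

E°_cell = -0.28 − (-0.76) = 0.48 V, with n = 2 electrons transferred.
At equilibrium E = 0, so the Nernst equation gives ln K = nFE°/RT = (2)(96500)(0.48)/((8.314)(350)) = 31.84.
K = e^31.84 = 6.7 × 10^13.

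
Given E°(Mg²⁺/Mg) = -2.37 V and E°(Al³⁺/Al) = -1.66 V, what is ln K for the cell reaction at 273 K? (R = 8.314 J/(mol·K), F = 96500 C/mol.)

ln K = 181.1

E°_cell = -1.66 − (-2.37) = 0.71 V, with n = 6 electrons transferred.
At equilibrium E = 0, so the Nernst equation gives ln K = nFE°/RT = (6)(96500)(0.71)/((8.314)(273)) = 181.12.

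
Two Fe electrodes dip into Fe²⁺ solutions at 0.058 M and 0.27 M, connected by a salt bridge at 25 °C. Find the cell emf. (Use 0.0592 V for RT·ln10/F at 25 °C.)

0.020 V

Both half-cells are Fe²⁺/Fe, so E°_cell = 0. The concentrated side is the cathode; the cell reaction moves Fe²⁺ from high to low concentration with n = 2.
Q = [Fe²⁺]_dilute/[Fe²⁺]_conc = 0.058/0.27 = 0.215.
E = 0 − (0.0592/2) log Q = −(0.0592/2)(-0.668) = 0.0198 V.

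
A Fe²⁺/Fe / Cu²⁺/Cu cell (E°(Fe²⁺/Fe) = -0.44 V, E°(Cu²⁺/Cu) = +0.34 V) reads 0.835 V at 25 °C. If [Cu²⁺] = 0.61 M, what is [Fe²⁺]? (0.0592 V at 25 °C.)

From the Nernst equation, log Q = n(E° − E)/0.0592 = 2(0.78 − 0.835)/0.0592 = -1.858, so Q = 0.0139.
With Q = [Fe²⁺]/[Cu²⁺] and the known concentrations, [Fe²⁺] in the numerator gives [Fe²⁺] = 0.0085 M.

0.0085 M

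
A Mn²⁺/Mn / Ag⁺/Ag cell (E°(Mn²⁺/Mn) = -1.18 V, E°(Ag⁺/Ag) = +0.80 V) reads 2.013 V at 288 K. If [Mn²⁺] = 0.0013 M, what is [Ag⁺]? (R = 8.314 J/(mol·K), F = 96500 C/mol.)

0.14 M

From the Nernst equation, ln Q = nF(E° − E)/RT = 2×96500×(1.98 − 2.013)/(8.314×288) = -2.660, so Q = 0.0700.
With Q = [Mn²⁺]/[Ag⁺]^2 and the known concentrations, [Ag⁺]^2 in the denominator gives [Ag⁺] = 0.14 M.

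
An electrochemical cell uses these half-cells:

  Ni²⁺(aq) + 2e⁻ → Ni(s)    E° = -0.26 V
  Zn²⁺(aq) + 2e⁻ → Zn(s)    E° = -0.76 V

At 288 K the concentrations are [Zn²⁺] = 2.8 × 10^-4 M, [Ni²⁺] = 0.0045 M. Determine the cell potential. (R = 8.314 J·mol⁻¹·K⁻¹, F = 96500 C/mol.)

0.534 V

The Ni²⁺/Ni couple has the higher reduction potential and acts as the cathode, so E°_cell = -0.26 − (-0.76) = 0.50 V.
Balancing electrons gives n = 2; the reaction quotient is Q = [Zn²⁺]/[Ni²⁺] = 0.0622.
E = E° − (RT/nF) ln Q = 0.50 − (8.314×288)/(2×96500) × (-2.777) = 0.500 + 0.034 = 0.534 V.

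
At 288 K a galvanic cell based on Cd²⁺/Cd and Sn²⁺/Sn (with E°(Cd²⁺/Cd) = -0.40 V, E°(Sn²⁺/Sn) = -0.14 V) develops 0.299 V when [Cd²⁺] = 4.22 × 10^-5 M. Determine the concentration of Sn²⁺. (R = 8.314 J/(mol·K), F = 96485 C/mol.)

From the Nernst equation, ln Q = nF(E° − E)/RT = 2×96485×(0.26 − 0.299)/(8.314×288) = -3.143, so Q = 0.0432.
With Q = [Cd²⁺]/[Sn²⁺] and the known concentrations, [Sn²⁺] in the denominator gives [Sn²⁺] = 9.8 × 10^-4 M.

9.8 × 10^-4 M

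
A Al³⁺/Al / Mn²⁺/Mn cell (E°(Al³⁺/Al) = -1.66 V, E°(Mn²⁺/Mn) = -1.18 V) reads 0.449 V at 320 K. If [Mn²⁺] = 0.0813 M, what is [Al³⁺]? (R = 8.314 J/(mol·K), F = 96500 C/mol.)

From the Nernst equation, ln Q = nF(E° − E)/RT = 6×96500×(0.48 − 0.449)/(8.314×320) = 6.747, so Q = 851.
With Q = [Al³⁺]^2/[Mn²⁺]^3 and the known concentrations, [Al³⁺]^2 in the numerator gives [Al³⁺] = 0.68 M.

0.68 M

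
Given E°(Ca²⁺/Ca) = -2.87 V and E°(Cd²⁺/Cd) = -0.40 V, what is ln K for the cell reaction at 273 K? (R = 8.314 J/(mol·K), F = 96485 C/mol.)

E°_cell = -0.40 − (-2.87) = 2.47 V, with n = 2 electrons transferred.
At equilibrium E = 0, so the Nernst equation gives ln K = nFE°/RT = (2)(96485)(2.47)/((8.314)(273)) = 210.00.

ln K = 210.0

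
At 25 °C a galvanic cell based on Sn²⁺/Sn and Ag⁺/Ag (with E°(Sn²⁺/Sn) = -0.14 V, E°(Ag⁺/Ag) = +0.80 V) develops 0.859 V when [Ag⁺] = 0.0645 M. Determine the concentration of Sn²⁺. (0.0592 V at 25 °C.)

From the Nernst equation, log Q = n(E° − E)/0.0592 = 2(0.94 − 0.859)/0.0592 = 2.736, so Q = 545.
With Q = [Sn²⁺]/[Ag⁺]^2 and the known concentrations, [Sn²⁺] in the numerator gives [Sn²⁺] = 2.3 M.

2.3 M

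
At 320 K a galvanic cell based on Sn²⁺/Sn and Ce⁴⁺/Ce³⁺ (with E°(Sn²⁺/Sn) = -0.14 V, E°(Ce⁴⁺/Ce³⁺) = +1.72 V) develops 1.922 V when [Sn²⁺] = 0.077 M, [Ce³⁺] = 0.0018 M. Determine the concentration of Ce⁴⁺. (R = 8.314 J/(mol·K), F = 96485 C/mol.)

From the Nernst equation, ln Q = nF(E° − E)/RT = 2×96485×(1.86 − 1.922)/(8.314×320) = -4.497, so Q = 0.0111.
With Q = [Sn²⁺]·[Ce³⁺]^2/[Ce⁴⁺]^2 and the known concentrations, [Ce⁴⁺]^2 in the denominator gives [Ce⁴⁺] = 0.0047 M.

0.0047 M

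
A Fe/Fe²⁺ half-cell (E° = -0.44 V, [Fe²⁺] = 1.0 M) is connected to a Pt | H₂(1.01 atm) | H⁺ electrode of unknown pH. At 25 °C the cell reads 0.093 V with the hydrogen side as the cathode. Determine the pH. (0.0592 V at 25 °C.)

E°_cell = 0.44 V and n = 2.
log Q = n(E° − E)/0.0592 = 2×(0.44 − 0.093)/0.0592 = 11.723.
With Q = [Fe²⁺]·P(H₂) / [H⁺]^2, solving for [H⁺] gives log[H⁺] = -5.859, so pH = 5.86.

pH = 5.86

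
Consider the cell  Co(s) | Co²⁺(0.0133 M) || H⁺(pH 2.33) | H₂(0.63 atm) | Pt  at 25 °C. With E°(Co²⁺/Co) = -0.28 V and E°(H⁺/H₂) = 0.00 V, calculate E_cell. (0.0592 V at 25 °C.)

The hydrogen couple is the cathode, so E°_cell = 0.28 V; n = 2.
[H⁺] = 10^(−2.33) = 0.0047 M, and Q = [Co²⁺]·P(H₂) / [H⁺]^2 = 383.
E = E° − (0.0592/2) log Q = 0.28 − (0.0592/2)(2.583) = 0.204 V.

0.20 V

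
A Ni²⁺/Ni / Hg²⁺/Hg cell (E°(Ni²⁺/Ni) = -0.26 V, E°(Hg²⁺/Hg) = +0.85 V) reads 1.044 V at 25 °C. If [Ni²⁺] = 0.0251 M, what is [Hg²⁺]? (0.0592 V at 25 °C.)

1.5 × 10^-4 M

From the Nernst equation, log Q = n(E° − E)/0.0592 = 2(1.11 − 1.044)/0.0592 = 2.230, so Q = 170.
With Q = [Ni²⁺]/[Hg²⁺] and the known concentrations, [Hg²⁺] in the denominator gives [Hg²⁺] = 1.5 × 10^-4 M.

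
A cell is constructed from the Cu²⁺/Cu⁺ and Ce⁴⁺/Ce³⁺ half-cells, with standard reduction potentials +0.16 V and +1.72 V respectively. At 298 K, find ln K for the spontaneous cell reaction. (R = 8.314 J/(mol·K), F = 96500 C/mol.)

E°_cell = +1.72 − (+0.16) = 1.56 V, with n = 1 electron transferred.
At equilibrium E = 0, so the Nernst equation gives ln K = nFE°/RT = (1)(96500)(1.56)/((8.314)(298)) = 60.76.

ln K = 60.8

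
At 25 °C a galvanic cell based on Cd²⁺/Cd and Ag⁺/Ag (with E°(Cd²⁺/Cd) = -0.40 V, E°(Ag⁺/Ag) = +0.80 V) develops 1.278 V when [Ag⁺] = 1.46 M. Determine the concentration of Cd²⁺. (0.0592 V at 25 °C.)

From the Nernst equation, log Q = n(E° − E)/0.0592 = 2(1.20 − 1.278)/0.0592 = -2.635, so Q = 0.00232.
With Q = [Cd²⁺]/[Ag⁺]^2 and the known concentrations, [Cd²⁺] in the numerator gives [Cd²⁺] = 0.0049 M.

0.0049 M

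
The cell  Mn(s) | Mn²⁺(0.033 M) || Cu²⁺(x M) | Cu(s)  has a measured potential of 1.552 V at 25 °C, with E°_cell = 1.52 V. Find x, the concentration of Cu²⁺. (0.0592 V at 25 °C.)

From the Nernst equation, log Q = n(E° − E)/0.0592 = 2(1.52 − 1.552)/0.0592 = -1.081, so Q = 0.0830.
With Q = [Mn²⁺]/[Cu²⁺] and the known concentrations, [Cu²⁺] in the denominator gives [Cu²⁺] = 0.4 M.

0.4 M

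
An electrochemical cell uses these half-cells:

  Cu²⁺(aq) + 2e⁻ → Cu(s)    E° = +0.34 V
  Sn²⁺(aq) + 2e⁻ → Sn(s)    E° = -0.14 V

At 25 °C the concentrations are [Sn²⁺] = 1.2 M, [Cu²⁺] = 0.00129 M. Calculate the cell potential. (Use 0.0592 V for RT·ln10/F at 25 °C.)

The Cu²⁺/Cu couple has the higher reduction potential and acts as the cathode, so E°_cell = +0.34 − (-0.14) = 0.48 V.
Balancing electrons gives n = 2; the reaction quotient is Q = [Sn²⁺]/[Cu²⁺] = 930.
At 25 °C, E = E° − (0.0592/n) log Q = 0.48 − (0.0592/2)(2.969) = 0.480 − 0.088 = 0.392 V.

0.392 V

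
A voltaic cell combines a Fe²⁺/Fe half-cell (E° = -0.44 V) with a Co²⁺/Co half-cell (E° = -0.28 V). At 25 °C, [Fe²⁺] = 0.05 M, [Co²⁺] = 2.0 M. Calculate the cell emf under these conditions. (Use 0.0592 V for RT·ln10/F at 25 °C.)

The Co²⁺/Co couple has the higher reduction potential and acts as the cathode, so E°_cell = -0.28 − (-0.44) = 0.16 V.
Balancing electrons gives n = 2; the reaction quotient is Q = [Fe²⁺]/[Co²⁺] = 0.0250.
At 25 °C, E = E° − (0.0592/n) log Q = 0.16 − (0.0592/2)(-1.602) = 0.160 + 0.047 = 0.207 V.

0.207 V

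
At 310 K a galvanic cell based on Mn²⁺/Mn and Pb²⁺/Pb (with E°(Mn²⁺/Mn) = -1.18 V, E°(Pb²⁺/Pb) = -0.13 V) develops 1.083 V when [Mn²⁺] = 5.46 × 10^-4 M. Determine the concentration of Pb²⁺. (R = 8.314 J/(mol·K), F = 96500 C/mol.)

From the Nernst equation, ln Q = nF(E° − E)/RT = 2×96500×(1.05 − 1.083)/(8.314×310) = -2.471, so Q = 0.0845.
With Q = [Mn²⁺]/[Pb²⁺] and the known concentrations, [Pb²⁺] in the denominator gives [Pb²⁺] = 0.0065 M.

0.0065 M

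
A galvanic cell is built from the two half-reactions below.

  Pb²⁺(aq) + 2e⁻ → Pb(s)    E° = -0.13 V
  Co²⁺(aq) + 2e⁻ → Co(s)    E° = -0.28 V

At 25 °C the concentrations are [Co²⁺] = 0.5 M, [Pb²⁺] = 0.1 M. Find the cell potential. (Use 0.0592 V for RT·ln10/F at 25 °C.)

0.129 V

The Pb²⁺/Pb couple has the higher reduction potential and acts as the cathode, so E°_cell = -0.13 − (-0.28) = 0.15 V.
Balancing electrons gives n = 2; the reaction quotient is Q = [Co²⁺]/[Pb²⁺] = 5.00.
At 25 °C, E = E° − (0.0592/n) log Q = 0.15 − (0.0592/2)(0.699) = 0.150 − 0.021 = 0.129 V.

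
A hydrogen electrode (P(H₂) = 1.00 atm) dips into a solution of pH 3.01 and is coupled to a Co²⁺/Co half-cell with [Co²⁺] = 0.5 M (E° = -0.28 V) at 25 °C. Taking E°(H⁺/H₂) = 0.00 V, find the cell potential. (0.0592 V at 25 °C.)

0.11 V

The hydrogen couple is the cathode, so E°_cell = 0.28 V; n = 2.
[H⁺] = 10^(−3.01) = 9.8 × 10^-4 M, and Q = [Co²⁺]·P(H₂) / [H⁺]^2 = 5.24 × 10^5.
E = E° − (0.0592/2) log Q = 0.28 − (0.0592/2)(5.719) = 0.111 V.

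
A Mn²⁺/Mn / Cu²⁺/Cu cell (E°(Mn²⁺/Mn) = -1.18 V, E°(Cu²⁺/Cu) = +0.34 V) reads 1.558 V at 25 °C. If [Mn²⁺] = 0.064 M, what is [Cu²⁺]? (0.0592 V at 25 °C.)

1.2 M

From the Nernst equation, log Q = n(E° − E)/0.0592 = 2(1.52 − 1.558)/0.0592 = -1.284, so Q = 0.0520.
With Q = [Mn²⁺]/[Cu²⁺] and the known concentrations, [Cu²⁺] in the denominator gives [Cu²⁺] = 1.2 M.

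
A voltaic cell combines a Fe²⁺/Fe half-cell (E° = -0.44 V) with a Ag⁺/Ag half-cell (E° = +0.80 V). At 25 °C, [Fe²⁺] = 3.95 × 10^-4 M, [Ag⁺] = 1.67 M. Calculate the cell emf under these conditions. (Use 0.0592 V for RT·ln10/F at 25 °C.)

The Ag⁺/Ag couple has the higher reduction potential and acts as the cathode, so E°_cell = +0.80 − (-0.44) = 1.24 V.
Balancing electrons gives n = 2; the reaction quotient is Q = [Fe²⁺]/[Ag⁺]^2 = 1.42 × 10^-4.
At 25 °C, E = E° − (0.0592/n) log Q = 1.24 − (0.0592/2)(-3.849) = 1.240 + 0.114 = 1.354 V.

1.35 V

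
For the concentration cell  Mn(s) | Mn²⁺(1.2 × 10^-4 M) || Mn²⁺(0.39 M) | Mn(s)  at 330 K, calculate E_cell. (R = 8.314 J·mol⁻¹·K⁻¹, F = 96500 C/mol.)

0.11 V

Both half-cells are Mn²⁺/Mn, so E°_cell = 0. The concentrated side is the cathode; the cell reaction moves Mn²⁺ from high to low concentration with n = 2.
Q = [Mn²⁺]_dilute/[Mn²⁺]_conc = 1.2 × 10^-4/0.39 = 3.08 × 10^-4.
E = 0 − (RT/nF) ln Q = −((8.314×330)/(2×96500))(-8.086) = 0.1149 V.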